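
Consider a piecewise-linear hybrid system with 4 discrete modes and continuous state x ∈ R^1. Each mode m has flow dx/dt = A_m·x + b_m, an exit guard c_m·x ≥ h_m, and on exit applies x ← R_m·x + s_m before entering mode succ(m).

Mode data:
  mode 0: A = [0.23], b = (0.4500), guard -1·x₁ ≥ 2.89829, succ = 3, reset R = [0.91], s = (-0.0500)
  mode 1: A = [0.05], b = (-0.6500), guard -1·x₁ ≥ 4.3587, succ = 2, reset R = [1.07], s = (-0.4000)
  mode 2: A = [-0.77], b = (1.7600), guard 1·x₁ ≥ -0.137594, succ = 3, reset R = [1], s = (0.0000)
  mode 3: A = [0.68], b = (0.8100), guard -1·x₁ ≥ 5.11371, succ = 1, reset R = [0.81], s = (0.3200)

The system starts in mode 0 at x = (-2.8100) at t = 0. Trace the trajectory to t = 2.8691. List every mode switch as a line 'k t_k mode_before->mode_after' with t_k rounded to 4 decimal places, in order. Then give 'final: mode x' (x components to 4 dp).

Mode 0: guard c·x = 2.8983 hit at Δt = 0.4280 (t = 0.4280), x⁻ = (-2.8983) → reset → x⁺ = (-2.6874), jump to mode 3
Mode 3: guard c·x = 5.1137 hit at Δt = 1.4173 (t = 1.8453), x⁻ = (-5.1137) → reset → x⁺ = (-3.8221), jump to mode 1
Mode 1: guard c·x = 4.3587 hit at Δt = 0.6280 (t = 2.4733), x⁻ = (-4.3587) → reset → x⁺ = (-5.0638), jump to mode 2
Mode 2: flow for 0.3958 to horizon, guard not reached → x = (-3.1330)

1 0.4280 0->3
2 1.8453 3->1
3 2.4733 1->2
final: 2 -3.1330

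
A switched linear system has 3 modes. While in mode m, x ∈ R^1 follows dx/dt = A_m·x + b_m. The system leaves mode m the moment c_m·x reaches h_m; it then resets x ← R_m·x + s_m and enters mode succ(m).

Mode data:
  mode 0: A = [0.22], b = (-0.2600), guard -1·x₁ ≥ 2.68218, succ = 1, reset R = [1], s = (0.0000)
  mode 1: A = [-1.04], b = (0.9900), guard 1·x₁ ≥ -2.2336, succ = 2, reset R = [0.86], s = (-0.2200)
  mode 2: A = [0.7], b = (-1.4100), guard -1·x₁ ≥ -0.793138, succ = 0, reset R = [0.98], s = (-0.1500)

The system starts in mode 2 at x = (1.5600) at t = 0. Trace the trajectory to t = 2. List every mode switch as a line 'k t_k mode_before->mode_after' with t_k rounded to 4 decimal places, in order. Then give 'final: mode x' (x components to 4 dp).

Mode 2: guard c·x = -0.7931 hit at Δt = 1.4126 (t = 1.4126), x⁻ = (0.7931) → reset → x⁺ = (0.6273), jump to mode 0
Mode 0: flow for 0.5874 to horizon, guard not reached → x = (0.5508)

1 1.4126 2->0
final: 0 0.5508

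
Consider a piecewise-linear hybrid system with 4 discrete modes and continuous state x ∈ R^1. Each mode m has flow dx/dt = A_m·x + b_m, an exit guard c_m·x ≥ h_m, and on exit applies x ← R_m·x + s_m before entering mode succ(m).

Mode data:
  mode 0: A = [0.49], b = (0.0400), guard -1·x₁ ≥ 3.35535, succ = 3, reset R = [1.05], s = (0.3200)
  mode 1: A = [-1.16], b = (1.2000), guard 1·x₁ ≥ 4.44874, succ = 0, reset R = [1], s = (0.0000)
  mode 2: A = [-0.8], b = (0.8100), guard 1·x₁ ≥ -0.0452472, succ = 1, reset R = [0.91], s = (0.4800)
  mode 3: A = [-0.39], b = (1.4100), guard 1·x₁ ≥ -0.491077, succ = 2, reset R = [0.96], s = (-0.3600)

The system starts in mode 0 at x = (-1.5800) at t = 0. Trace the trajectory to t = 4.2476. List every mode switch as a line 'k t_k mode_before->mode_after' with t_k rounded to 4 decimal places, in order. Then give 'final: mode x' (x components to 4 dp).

1 1.5950 0->3
2 2.8952 3->2
3 3.5899 2->1
final: 1 0.7567

Mode 0: guard c·x = 3.3554 hit at Δt = 1.5950 (t = 1.5950), x⁻ = (-3.3553) → reset → x⁺ = (-3.2031), jump to mode 3
Mode 3: guard c·x = -0.4911 hit at Δt = 1.3002 (t = 2.8952), x⁻ = (-0.4911) → reset → x⁺ = (-0.8314), jump to mode 2
Mode 2: guard c·x = -0.0452 hit at Δt = 0.6947 (t = 3.5899), x⁻ = (-0.0452) → reset → x⁺ = (0.4388), jump to mode 1
Mode 1: flow for 0.6577 to horizon, guard not reached → x = (0.7567)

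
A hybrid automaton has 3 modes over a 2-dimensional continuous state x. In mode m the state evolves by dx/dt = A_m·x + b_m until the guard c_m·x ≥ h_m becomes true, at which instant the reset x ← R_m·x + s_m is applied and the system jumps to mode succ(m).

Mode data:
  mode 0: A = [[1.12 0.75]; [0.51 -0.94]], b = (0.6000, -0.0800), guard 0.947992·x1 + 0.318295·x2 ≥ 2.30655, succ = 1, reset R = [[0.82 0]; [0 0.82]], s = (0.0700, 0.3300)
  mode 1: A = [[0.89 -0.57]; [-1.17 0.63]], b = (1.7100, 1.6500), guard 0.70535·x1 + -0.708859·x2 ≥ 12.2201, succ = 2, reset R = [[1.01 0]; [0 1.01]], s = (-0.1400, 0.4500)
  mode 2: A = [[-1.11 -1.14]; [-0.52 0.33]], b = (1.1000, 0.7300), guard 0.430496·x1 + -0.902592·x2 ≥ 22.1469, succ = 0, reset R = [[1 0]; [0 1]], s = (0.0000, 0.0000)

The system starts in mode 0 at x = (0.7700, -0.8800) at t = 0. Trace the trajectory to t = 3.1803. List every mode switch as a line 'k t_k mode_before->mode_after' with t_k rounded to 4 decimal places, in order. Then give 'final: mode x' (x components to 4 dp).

Mode 0: guard c·x = 2.3066 hit at Δt = 0.8845 (t = 0.8845), x⁻ = (2.4210, 0.0360) → reset → x⁺ = (2.0552, 0.3595), jump to mode 1
Mode 1: guard c·x = 12.2201 hit at Δt = 1.1887 (t = 2.0732), x⁻ = (10.8969, -6.3962) → reset → x⁺ = (10.8658, -6.0101), jump to mode 2
Mode 2: flow for 1.1071 to horizon, guard not reached → x = (11.9321, -15.0171)

1 0.8845 0->1
2 2.0732 1->2
final: 2 11.9321 -15.0171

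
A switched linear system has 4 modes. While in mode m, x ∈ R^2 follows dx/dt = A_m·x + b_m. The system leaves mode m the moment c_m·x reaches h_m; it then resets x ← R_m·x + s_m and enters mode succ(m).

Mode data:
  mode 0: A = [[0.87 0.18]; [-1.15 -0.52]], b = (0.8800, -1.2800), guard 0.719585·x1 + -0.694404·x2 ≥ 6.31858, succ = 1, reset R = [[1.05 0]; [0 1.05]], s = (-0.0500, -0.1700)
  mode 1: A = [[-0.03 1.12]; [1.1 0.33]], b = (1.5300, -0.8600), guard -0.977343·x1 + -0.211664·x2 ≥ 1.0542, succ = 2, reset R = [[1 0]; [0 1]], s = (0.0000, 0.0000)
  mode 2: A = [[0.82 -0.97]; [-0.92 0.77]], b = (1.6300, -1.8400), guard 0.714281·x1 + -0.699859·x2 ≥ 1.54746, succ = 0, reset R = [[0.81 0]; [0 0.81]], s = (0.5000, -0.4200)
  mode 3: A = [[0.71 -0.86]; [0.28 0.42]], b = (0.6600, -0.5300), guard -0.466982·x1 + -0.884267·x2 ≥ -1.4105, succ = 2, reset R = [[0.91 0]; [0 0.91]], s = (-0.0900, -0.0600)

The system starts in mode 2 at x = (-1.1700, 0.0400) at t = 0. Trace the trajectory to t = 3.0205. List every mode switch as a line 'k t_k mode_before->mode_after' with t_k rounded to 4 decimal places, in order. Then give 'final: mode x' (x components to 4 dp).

1 0.9637 2->0
2 2.3463 0->1
final: 1 1.4636 -4.8962

Mode 2: guard c·x = 1.5475 hit at Δt = 0.9637 (t = 0.9637), x⁻ = (0.5188, -1.6816) → reset → x⁺ = (0.9202, -1.7821), jump to mode 0
Mode 0: guard c·x = 6.3186 hit at Δt = 1.3826 (t = 2.3463), x⁻ = (4.0644, -4.8875) → reset → x⁺ = (4.2176, -5.3019), jump to mode 1
Mode 1: flow for 0.6742 to horizon, guard not reached → x = (1.4636, -4.8962)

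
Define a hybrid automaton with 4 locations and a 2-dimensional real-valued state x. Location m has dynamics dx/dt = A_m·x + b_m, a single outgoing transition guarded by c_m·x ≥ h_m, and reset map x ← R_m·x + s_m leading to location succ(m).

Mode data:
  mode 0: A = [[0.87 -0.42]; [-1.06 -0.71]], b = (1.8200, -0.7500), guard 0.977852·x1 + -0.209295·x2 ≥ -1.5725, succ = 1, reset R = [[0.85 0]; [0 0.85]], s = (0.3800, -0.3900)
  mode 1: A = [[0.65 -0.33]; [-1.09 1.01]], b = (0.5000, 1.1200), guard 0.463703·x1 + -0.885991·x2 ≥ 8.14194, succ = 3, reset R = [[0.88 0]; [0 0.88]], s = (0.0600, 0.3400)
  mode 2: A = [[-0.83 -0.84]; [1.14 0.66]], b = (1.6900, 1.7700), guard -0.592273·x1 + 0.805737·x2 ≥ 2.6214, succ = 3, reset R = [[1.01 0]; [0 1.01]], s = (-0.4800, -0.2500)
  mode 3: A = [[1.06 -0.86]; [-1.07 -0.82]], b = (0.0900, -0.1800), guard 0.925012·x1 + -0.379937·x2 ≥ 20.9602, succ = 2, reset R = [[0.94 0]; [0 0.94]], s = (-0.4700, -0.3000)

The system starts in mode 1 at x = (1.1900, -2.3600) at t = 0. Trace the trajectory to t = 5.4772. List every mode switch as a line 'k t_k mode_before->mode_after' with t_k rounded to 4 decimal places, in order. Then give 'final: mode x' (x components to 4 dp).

1 0.8273 1->3
2 1.7362 3->2
3 2.8941 2->3
4 4.1128 3->2
5 4.9913 2->3
final: 3 10.4228 2.3600

Mode 1: guard c·x = 8.1419 hit at Δt = 0.8273 (t = 0.8273), x⁻ = (4.0276, -7.0817) → reset → x⁺ = (3.6043, -5.8919), jump to mode 3
Mode 3: guard c·x = 20.9602 hit at Δt = 0.9089 (t = 1.7362), x⁻ = (18.4993, -10.1284) → reset → x⁺ = (16.9193, -9.8207), jump to mode 2
Mode 2: guard c·x = 2.6214 hit at Δt = 1.1579 (t = 2.8941), x⁻ = (7.2632, 8.5923) → reset → x⁺ = (6.8558, 8.4283), jump to mode 3
Mode 3: guard c·x = 20.9602 hit at Δt = 1.2187 (t = 4.1128), x⁻ = (19.8747, -6.7798) → reset → x⁺ = (18.2122, -6.6730), jump to mode 2
Mode 2: guard c·x = 2.6214 hit at Δt = 0.8784 (t = 4.9913), x⁻ = (8.5597, 9.5454) → reset → x⁺ = (8.1653, 9.3909), jump to mode 3
Mode 3: flow for 0.4859 to horizon, guard not reached → x = (10.4228, 2.3600)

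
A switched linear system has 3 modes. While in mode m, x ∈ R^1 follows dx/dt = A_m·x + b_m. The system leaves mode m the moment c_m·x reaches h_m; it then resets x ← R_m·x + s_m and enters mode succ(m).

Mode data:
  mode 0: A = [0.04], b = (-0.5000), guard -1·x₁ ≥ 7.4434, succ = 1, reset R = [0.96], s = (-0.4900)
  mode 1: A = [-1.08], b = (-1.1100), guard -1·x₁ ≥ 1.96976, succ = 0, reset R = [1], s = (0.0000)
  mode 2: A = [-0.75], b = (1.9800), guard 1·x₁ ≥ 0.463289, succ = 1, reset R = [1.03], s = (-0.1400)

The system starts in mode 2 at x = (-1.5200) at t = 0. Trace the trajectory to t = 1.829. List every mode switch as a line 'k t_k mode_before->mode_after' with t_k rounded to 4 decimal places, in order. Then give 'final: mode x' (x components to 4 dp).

Mode 2: guard c·x = 0.4633 hit at Δt = 0.8636 (t = 0.8636), x⁻ = (0.4633) → reset → x⁺ = (0.3372), jump to mode 1
Mode 1: flow for 0.9654 to horizon, guard not reached → x = (-0.5466)

1 0.8636 2->1
final: 1 -0.5466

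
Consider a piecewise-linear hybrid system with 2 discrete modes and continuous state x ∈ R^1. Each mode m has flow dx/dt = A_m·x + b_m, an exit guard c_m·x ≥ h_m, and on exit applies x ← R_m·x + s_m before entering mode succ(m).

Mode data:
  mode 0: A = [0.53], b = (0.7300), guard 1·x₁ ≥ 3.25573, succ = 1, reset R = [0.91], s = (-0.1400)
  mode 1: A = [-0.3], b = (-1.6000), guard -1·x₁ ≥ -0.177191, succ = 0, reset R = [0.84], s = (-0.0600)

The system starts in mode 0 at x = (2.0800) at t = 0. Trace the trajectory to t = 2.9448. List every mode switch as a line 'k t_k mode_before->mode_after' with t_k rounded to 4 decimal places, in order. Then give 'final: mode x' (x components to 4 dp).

Mode 0: guard c·x = 3.2557 hit at Δt = 0.5523 (t = 0.5523), x⁻ = (3.2557) → reset → x⁺ = (2.8227), jump to mode 1
Mode 1: guard c·x = -0.1772 hit at Δt = 1.3070 (t = 1.8593), x⁻ = (0.1772) → reset → x⁺ = (0.0888), jump to mode 0
Mode 0: flow for 1.0855 to horizon, guard not reached → x = (1.2291)

1 0.5523 0->1
2 1.8593 1->0
final: 0 1.2291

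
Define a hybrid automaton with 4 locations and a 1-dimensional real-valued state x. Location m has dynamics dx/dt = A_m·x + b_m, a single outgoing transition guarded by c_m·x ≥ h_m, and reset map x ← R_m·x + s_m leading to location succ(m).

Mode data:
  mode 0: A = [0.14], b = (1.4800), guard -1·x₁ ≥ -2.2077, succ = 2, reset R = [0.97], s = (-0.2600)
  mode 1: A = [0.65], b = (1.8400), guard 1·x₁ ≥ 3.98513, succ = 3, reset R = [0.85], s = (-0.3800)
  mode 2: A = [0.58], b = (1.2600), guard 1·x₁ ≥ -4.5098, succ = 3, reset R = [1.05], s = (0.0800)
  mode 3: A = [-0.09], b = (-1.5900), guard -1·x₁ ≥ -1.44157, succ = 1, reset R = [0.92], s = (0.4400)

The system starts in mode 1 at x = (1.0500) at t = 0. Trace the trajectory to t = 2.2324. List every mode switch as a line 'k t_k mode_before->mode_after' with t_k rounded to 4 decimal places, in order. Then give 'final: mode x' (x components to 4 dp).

Mode 1: guard c·x = 3.9851 hit at Δt = 0.8665 (t = 0.8665), x⁻ = (3.9851) → reset → x⁺ = (3.0074), jump to mode 3
Mode 3: guard c·x = -1.4416 hit at Δt = 0.8751 (t = 1.7416), x⁻ = (1.4416) → reset → x⁺ = (1.7662), jump to mode 1
Mode 1: flow for 0.4908 to horizon, guard not reached → x = (3.4937)

1 0.8665 1->3
2 1.7416 3->1
final: 1 3.4937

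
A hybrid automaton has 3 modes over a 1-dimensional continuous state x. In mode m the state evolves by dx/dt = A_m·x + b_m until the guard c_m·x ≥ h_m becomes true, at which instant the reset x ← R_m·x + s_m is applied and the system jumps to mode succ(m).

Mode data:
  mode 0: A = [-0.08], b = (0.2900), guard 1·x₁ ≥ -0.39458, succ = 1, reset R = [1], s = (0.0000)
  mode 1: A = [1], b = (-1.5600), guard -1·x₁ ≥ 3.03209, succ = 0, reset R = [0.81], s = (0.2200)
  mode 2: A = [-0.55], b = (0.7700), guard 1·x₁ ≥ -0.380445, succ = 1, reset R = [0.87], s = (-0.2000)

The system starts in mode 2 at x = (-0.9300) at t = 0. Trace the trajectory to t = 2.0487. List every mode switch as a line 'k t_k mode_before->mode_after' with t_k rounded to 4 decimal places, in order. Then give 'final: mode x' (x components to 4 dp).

Mode 2: guard c·x = -0.3804 hit at Δt = 0.4891 (t = 0.4891), x⁻ = (-0.3804) → reset → x⁺ = (-0.5310), jump to mode 1
Mode 1: guard c·x = 3.0321 hit at Δt = 0.7867 (t = 1.2758), x⁻ = (-3.0321) → reset → x⁺ = (-2.2360), jump to mode 0
Mode 0: flow for 0.7729 to horizon, guard not reached → x = (-1.8846)

1 0.4891 2->1
2 1.2758 1->0
final: 0 -1.8846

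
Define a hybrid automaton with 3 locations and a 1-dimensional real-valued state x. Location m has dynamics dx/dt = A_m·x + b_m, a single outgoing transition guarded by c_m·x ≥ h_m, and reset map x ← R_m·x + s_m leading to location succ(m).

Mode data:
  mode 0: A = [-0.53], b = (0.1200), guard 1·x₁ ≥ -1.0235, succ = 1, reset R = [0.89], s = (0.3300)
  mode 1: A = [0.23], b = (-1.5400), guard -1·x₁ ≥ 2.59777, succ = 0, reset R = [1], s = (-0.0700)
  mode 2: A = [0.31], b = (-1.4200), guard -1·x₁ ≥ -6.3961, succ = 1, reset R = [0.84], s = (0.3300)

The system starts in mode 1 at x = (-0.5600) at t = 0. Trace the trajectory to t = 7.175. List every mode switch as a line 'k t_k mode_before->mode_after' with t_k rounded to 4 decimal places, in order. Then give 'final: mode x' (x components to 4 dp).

Mode 1: guard c·x = 2.5978 hit at Δt = 1.0762 (t = 1.0762), x⁻ = (-2.5978) → reset → x⁺ = (-2.6678), jump to mode 0
Mode 0: guard c·x = -1.0235 hit at Δt = 1.5842 (t = 2.6604), x⁻ = (-1.0235) → reset → x⁺ = (-0.5809), jump to mode 1
Mode 1: guard c·x = 2.5978 hit at Δt = 1.0637 (t = 3.7241), x⁻ = (-2.5978) → reset → x⁺ = (-2.6678), jump to mode 0
Mode 0: guard c·x = -1.0235 hit at Δt = 1.5842 (t = 5.3083), x⁻ = (-1.0235) → reset → x⁺ = (-0.5809), jump to mode 1
Mode 1: guard c·x = 2.5978 hit at Δt = 1.0637 (t = 6.3720), x⁻ = (-2.5978) → reset → x⁺ = (-2.6678), jump to mode 0
Mode 0: flow for 0.8030 to horizon, guard not reached → x = (-1.6646)

1 1.0762 1->0
2 2.6604 0->1
3 3.7241 1->0
4 5.3083 0->1
5 6.3720 1->0
final: 0 -1.6646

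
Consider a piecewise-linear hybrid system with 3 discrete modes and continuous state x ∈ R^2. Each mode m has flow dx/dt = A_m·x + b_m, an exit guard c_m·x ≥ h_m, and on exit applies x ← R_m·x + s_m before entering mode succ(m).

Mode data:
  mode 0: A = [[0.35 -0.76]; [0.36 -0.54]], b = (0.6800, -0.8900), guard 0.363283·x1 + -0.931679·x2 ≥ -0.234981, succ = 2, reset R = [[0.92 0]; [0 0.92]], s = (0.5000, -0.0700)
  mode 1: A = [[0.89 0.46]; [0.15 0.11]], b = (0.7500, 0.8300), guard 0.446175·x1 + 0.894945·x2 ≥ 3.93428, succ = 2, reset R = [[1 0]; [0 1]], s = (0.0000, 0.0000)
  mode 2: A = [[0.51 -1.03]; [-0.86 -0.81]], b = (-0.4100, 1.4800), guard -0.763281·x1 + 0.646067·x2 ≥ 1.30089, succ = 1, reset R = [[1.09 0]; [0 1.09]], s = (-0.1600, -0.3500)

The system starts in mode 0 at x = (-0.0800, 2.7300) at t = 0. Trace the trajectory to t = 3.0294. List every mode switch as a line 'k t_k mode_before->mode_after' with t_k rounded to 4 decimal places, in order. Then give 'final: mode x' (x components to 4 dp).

Mode 0: guard c·x = -0.2350 hit at Δt = 1.5751 (t = 1.5751), x⁻ = (-0.7878, -0.0550) → reset → x⁺ = (-0.2248, -0.1206), jump to mode 2
Mode 2: guard c·x = 1.3009 hit at Δt = 0.6523 (t = 2.2274), x⁻ = (-0.9330, 0.9113) → reset → x⁺ = (-1.1770, 0.6433), jump to mode 1
Mode 1: flow for 0.8020 to horizon, guard not reached → x = (-1.0365, 1.2558)

1 1.5751 0->2
2 2.2274 2->1
final: 1 -1.0365 1.2558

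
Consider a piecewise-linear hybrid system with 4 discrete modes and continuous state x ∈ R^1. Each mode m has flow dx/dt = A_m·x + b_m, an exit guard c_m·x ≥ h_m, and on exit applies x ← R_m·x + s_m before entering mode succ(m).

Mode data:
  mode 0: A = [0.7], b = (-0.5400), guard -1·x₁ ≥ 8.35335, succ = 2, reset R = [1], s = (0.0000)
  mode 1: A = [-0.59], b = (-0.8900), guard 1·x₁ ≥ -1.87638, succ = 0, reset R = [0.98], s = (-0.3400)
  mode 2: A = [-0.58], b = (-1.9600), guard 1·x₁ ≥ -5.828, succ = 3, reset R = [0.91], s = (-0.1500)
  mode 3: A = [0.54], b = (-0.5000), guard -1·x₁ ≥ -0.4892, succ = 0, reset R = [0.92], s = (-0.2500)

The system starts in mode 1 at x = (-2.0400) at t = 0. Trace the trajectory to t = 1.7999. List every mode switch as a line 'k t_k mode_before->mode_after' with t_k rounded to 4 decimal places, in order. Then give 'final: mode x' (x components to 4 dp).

1 0.6236 1->0
final: 0 -5.9501

Mode 1: guard c·x = -1.8764 hit at Δt = 0.6236 (t = 0.6236), x⁻ = (-1.8764) → reset → x⁺ = (-2.1789), jump to mode 0
Mode 0: flow for 1.1763 to horizon, guard not reached → x = (-5.9501)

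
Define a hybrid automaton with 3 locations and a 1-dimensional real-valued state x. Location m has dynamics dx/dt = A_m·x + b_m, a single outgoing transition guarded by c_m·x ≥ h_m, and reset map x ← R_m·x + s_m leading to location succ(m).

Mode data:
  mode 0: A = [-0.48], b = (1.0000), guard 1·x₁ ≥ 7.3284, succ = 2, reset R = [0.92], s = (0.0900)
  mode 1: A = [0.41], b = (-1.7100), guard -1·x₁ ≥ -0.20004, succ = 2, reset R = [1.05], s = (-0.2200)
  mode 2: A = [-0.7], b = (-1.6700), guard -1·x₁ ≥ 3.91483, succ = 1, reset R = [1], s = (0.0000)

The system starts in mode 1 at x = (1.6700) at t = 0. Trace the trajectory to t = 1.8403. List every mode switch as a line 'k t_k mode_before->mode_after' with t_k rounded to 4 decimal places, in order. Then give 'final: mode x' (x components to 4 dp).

1 1.1277 1->2
final: 2 -0.9430

Mode 1: guard c·x = -0.2000 hit at Δt = 1.1277 (t = 1.1277), x⁻ = (0.2000) → reset → x⁺ = (-0.0100), jump to mode 2
Mode 2: flow for 0.7126 to horizon, guard not reached → x = (-0.9430)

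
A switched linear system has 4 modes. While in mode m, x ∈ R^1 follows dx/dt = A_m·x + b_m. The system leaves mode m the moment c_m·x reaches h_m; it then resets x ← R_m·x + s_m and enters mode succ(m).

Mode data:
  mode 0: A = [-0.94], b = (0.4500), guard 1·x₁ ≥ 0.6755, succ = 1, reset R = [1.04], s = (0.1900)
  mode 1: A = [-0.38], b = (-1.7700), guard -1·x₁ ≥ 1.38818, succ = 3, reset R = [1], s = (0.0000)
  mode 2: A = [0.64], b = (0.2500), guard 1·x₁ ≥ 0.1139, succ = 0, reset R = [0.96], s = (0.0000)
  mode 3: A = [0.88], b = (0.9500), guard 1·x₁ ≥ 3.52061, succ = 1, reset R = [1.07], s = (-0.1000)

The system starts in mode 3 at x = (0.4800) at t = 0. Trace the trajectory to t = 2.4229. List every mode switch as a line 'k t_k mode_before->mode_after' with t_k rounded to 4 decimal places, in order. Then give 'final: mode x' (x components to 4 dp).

1 1.2292 3->1
final: 1 0.6312

Mode 3: guard c·x = 3.5206 hit at Δt = 1.2292 (t = 1.2292), x⁻ = (3.5206) → reset → x⁺ = (3.6671), jump to mode 1
Mode 1: flow for 1.1937 to horizon, guard not reached → x = (0.6312)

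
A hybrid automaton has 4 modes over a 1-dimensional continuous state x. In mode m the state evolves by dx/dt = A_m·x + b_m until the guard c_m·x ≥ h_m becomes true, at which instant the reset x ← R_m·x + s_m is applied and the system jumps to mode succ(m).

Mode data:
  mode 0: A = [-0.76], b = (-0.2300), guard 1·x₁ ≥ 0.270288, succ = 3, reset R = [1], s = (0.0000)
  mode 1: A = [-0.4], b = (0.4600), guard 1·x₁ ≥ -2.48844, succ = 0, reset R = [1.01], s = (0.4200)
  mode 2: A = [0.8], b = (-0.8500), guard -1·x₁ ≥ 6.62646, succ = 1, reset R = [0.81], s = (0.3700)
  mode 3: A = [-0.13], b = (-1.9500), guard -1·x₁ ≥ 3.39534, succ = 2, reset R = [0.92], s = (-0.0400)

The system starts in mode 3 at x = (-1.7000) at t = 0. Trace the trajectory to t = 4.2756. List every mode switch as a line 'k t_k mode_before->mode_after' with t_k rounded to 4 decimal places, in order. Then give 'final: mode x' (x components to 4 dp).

1 1.0489 3->2
2 1.7970 2->1
3 3.1082 1->0
final: 0 -1.0400

Mode 3: guard c·x = 3.3953 hit at Δt = 1.0489 (t = 1.0489), x⁻ = (-3.3953) → reset → x⁺ = (-3.1637), jump to mode 2
Mode 2: guard c·x = 6.6265 hit at Δt = 0.7481 (t = 1.7970), x⁻ = (-6.6265) → reset → x⁺ = (-4.9974), jump to mode 1
Mode 1: guard c·x = -2.4884 hit at Δt = 1.3112 (t = 3.1082), x⁻ = (-2.4884) → reset → x⁺ = (-2.0933), jump to mode 0
Mode 0: flow for 1.1674 to horizon, guard not reached → x = (-1.0400)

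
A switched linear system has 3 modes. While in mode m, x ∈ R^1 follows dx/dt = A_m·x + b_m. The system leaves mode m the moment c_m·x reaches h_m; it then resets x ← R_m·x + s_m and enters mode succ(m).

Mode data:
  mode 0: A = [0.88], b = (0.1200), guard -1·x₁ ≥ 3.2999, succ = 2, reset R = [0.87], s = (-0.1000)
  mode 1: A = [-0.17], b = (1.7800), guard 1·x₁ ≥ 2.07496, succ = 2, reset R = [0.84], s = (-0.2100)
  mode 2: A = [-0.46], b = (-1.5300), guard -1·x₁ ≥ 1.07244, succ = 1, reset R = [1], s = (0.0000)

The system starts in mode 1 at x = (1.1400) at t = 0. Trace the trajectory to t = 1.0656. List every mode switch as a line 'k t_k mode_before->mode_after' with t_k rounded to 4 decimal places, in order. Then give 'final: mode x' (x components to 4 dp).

1 0.6211 1->2
final: 2 0.6344

Mode 1: guard c·x = 2.0750 hit at Δt = 0.6211 (t = 0.6211), x⁻ = (2.0750) → reset → x⁺ = (1.5330), jump to mode 2
Mode 2: flow for 0.4445 to horizon, guard not reached → x = (0.6344)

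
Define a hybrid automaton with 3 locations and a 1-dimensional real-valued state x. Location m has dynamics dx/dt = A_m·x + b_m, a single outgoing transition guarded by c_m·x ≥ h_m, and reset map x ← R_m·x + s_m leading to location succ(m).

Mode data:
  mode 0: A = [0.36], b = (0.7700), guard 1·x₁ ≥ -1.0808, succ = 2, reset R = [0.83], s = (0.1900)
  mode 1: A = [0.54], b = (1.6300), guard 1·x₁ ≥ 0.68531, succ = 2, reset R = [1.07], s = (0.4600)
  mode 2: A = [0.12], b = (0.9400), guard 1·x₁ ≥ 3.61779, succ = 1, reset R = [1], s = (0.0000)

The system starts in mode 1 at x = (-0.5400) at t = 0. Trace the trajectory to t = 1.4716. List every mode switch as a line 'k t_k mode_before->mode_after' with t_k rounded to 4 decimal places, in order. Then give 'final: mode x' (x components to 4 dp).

1 0.7439 1->2
final: 2 2.0170

Mode 1: guard c·x = 0.6853 hit at Δt = 0.7439 (t = 0.7439), x⁻ = (0.6853) → reset → x⁺ = (1.1933), jump to mode 2
Mode 2: flow for 0.7277 to horizon, guard not reached → x = (2.0170)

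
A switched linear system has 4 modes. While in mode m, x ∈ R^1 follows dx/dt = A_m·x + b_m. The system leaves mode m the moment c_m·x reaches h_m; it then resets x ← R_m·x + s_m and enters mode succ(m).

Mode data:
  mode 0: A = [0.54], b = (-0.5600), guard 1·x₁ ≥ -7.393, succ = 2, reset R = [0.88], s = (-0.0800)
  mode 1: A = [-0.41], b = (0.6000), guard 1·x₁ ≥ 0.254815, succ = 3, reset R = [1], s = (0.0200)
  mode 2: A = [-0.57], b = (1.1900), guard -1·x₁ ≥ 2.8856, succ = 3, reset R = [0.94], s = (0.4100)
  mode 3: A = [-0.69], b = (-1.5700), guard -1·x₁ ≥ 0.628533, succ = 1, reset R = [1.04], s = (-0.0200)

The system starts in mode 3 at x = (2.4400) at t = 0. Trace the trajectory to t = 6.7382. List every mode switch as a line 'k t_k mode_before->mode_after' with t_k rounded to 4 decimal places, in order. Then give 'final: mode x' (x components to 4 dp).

1 1.5246 3->1
2 2.9148 1->3
3 3.5486 3->1
4 4.9388 1->3
5 5.5726 3->1
final: 1 0.1383

Mode 3: guard c·x = 0.6285 hit at Δt = 1.5246 (t = 1.5246), x⁻ = (-0.6285) → reset → x⁺ = (-0.6737), jump to mode 1
Mode 1: guard c·x = 0.2548 hit at Δt = 1.3902 (t = 2.9148), x⁻ = (0.2548) → reset → x⁺ = (0.2748), jump to mode 3
Mode 3: guard c·x = 0.6285 hit at Δt = 0.6338 (t = 3.5486), x⁻ = (-0.6285) → reset → x⁺ = (-0.6737), jump to mode 1
Mode 1: guard c·x = 0.2548 hit at Δt = 1.3902 (t = 4.9388), x⁻ = (0.2548) → reset → x⁺ = (0.2748), jump to mode 3
Mode 3: guard c·x = 0.6285 hit at Δt = 0.6338 (t = 5.5726), x⁻ = (-0.6285) → reset → x⁺ = (-0.6737), jump to mode 1
Mode 1: flow for 1.1656 to horizon, guard not reached → x = (0.1383)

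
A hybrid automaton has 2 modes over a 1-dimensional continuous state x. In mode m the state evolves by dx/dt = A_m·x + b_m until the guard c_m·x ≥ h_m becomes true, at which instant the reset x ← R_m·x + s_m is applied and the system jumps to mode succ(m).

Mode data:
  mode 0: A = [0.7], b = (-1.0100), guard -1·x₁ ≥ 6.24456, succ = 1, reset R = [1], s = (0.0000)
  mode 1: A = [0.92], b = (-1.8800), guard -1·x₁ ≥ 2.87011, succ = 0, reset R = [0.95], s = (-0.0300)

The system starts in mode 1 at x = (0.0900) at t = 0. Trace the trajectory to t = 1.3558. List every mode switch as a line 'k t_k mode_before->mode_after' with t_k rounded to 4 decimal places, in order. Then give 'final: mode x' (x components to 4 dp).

1 1.0026 1->0
final: 0 -3.9345

Mode 1: guard c·x = 2.8701 hit at Δt = 1.0026 (t = 1.0026), x⁻ = (-2.8701) → reset → x⁺ = (-2.7566), jump to mode 0
Mode 0: flow for 0.3532 to horizon, guard not reached → x = (-3.9345)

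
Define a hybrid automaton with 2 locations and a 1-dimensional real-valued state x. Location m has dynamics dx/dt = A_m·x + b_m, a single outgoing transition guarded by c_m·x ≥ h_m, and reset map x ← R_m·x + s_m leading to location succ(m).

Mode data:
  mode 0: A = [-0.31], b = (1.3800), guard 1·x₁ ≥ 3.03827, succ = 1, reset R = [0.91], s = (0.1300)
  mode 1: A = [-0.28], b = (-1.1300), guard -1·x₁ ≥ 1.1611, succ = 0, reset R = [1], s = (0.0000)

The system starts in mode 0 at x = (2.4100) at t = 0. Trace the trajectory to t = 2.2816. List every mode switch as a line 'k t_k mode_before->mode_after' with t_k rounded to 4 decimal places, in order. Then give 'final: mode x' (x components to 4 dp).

1 1.1864 0->1
final: 1 1.0645

Mode 0: guard c·x = 3.0383 hit at Δt = 1.1864 (t = 1.1864), x⁻ = (3.0383) → reset → x⁺ = (2.8948), jump to mode 1
Mode 1: flow for 1.0952 to horizon, guard not reached → x = (1.0645)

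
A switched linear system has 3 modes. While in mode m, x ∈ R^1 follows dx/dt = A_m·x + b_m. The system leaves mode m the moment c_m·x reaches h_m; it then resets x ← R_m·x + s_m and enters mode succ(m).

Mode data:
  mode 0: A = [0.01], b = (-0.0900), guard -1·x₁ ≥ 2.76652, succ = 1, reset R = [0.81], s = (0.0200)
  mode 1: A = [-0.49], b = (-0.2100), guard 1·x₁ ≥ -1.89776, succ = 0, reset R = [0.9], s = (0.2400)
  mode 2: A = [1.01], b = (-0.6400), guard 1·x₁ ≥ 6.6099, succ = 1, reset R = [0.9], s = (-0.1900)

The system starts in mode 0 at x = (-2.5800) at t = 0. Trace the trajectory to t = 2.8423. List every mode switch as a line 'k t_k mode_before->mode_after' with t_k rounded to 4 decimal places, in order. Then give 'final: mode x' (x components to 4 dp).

1 1.5979 0->1
2 2.0036 1->0
final: 0 -1.5562

Mode 0: guard c·x = 2.7665 hit at Δt = 1.5979 (t = 1.5979), x⁻ = (-2.7665) → reset → x⁺ = (-2.2209), jump to mode 1
Mode 1: guard c·x = -1.8978 hit at Δt = 0.4057 (t = 2.0036), x⁻ = (-1.8978) → reset → x⁺ = (-1.4680), jump to mode 0
Mode 0: flow for 0.8387 to horizon, guard not reached → x = (-1.5562)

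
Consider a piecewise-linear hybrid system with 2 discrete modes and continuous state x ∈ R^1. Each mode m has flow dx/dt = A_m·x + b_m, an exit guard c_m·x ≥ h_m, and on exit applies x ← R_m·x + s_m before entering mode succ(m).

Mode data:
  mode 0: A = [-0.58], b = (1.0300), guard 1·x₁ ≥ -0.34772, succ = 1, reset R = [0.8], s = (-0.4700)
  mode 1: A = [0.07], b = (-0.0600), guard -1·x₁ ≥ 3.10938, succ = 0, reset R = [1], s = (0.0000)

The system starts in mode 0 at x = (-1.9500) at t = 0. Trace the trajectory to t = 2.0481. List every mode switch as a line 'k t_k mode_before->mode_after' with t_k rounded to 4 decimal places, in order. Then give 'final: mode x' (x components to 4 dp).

1 0.9693 0->1
final: 1 -0.8741

Mode 0: guard c·x = -0.3477 hit at Δt = 0.9693 (t = 0.9693), x⁻ = (-0.3477) → reset → x⁺ = (-0.7482), jump to mode 1
Mode 1: flow for 1.0788 to horizon, guard not reached → x = (-0.8741)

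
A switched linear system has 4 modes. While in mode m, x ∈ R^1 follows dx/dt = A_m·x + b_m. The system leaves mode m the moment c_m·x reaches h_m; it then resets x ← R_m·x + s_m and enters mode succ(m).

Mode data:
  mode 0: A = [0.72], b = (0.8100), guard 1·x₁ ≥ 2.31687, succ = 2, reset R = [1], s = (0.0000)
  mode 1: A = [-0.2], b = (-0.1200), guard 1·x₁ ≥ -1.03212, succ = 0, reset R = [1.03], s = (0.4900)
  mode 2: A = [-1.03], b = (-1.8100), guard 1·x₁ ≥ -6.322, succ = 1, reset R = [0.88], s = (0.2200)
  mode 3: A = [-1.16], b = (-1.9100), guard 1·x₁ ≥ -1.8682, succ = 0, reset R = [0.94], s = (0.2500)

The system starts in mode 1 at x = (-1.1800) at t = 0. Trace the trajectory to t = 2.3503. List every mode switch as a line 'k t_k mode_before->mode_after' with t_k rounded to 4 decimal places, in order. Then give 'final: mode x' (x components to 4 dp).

1 1.4716 1->0
final: 0 -0.0860

Mode 1: guard c·x = -1.0321 hit at Δt = 1.4716 (t = 1.4716), x⁻ = (-1.0321) → reset → x⁺ = (-0.5731), jump to mode 0
Mode 0: flow for 0.8787 to horizon, guard not reached → x = (-0.0860)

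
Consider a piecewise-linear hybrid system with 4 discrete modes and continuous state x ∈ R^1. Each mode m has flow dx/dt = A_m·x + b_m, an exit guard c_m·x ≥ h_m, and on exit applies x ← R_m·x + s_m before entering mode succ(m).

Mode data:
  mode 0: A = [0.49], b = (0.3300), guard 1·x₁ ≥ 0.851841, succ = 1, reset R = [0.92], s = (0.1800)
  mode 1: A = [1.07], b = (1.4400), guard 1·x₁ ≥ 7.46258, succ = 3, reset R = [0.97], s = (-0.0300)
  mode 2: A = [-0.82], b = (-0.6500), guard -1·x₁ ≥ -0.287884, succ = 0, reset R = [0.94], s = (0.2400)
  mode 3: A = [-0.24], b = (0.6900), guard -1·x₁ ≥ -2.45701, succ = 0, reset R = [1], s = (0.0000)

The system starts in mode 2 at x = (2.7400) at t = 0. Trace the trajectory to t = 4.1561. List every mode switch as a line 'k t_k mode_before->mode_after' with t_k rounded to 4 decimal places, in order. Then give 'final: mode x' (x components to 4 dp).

1 1.4446 2->0
2 1.9614 0->1
3 3.2125 1->3
final: 3 6.3305

Mode 2: guard c·x = -0.2879 hit at Δt = 1.4446 (t = 1.4446), x⁻ = (0.2879) → reset → x⁺ = (0.5106), jump to mode 0
Mode 0: guard c·x = 0.8518 hit at Δt = 0.5168 (t = 1.9614), x⁻ = (0.8518) → reset → x⁺ = (0.9637), jump to mode 1
Mode 1: guard c·x = 7.4626 hit at Δt = 1.2511 (t = 3.2125), x⁻ = (7.4626) → reset → x⁺ = (7.2087), jump to mode 3
Mode 3: flow for 0.9436 to horizon, guard not reached → x = (6.3305)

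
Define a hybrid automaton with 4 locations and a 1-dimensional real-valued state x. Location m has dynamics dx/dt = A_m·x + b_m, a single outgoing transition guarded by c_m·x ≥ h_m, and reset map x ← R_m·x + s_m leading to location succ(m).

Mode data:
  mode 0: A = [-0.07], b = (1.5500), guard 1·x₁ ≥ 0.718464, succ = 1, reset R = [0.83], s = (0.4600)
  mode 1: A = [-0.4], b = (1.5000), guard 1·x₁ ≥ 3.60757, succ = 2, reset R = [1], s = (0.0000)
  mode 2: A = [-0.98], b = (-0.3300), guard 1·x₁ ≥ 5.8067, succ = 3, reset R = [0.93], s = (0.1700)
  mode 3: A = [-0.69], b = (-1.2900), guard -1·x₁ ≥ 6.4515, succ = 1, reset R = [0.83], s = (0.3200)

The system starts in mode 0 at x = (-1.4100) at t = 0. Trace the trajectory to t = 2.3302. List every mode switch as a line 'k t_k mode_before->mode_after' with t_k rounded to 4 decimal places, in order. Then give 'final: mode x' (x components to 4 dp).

1 1.3531 0->1
final: 1 1.9278

Mode 0: guard c·x = 0.7185 hit at Δt = 1.3531 (t = 1.3531), x⁻ = (0.7185) → reset → x⁺ = (1.0563), jump to mode 1
Mode 1: flow for 0.9771 to horizon, guard not reached → x = (1.9278)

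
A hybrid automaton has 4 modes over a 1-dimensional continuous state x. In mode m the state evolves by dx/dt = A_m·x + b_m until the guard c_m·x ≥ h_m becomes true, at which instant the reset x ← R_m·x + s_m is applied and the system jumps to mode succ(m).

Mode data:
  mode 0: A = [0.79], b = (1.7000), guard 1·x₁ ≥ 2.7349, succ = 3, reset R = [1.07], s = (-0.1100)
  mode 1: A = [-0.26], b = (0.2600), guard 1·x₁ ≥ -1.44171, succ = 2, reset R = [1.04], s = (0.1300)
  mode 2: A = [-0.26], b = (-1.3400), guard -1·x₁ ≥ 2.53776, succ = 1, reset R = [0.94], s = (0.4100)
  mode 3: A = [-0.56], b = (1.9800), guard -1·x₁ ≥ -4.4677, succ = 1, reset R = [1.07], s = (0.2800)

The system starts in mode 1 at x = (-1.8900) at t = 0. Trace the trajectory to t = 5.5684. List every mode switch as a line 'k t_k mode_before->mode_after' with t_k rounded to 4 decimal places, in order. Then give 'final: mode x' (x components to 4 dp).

1 0.6483 1->2
2 2.0684 2->1
3 2.8288 1->2
4 4.2489 2->1
5 5.0094 1->2
final: 2 -1.8813

Mode 1: guard c·x = -1.4417 hit at Δt = 0.6483 (t = 0.6483), x⁻ = (-1.4417) → reset → x⁺ = (-1.3694), jump to mode 2
Mode 2: guard c·x = 2.5378 hit at Δt = 1.4201 (t = 2.0684), x⁻ = (-2.5378) → reset → x⁺ = (-1.9755), jump to mode 1
Mode 1: guard c·x = -1.4417 hit at Δt = 0.7604 (t = 2.8288), x⁻ = (-1.4417) → reset → x⁺ = (-1.3694), jump to mode 2
Mode 2: guard c·x = 2.5378 hit at Δt = 1.4201 (t = 4.2489), x⁻ = (-2.5378) → reset → x⁺ = (-1.9755), jump to mode 1
Mode 1: guard c·x = -1.4417 hit at Δt = 0.7604 (t = 5.0094), x⁻ = (-1.4417) → reset → x⁺ = (-1.3694), jump to mode 2
Mode 2: flow for 0.5590 to horizon, guard not reached → x = (-1.8813)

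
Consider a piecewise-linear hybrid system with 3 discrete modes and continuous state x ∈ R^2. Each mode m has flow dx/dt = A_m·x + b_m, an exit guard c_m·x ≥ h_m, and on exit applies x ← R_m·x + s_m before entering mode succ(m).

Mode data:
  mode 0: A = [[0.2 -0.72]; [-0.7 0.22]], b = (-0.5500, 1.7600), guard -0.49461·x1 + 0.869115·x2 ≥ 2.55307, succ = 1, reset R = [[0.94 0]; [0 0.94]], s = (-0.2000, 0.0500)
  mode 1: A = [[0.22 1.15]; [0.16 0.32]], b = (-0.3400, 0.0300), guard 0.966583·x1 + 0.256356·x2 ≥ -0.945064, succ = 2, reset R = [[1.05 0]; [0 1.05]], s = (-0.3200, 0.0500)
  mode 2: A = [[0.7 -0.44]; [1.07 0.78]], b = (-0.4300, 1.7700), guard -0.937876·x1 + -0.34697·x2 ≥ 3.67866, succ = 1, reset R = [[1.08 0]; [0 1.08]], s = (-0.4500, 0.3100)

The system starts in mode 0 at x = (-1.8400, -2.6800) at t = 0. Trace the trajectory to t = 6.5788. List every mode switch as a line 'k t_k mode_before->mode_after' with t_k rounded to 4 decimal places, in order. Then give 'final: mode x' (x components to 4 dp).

Mode 0: guard c·x = 2.5531 hit at Δt = 1.5055 (t = 1.5055), x⁻ = (-2.4133, 1.5641) → reset → x⁺ = (-2.4685, 1.5203), jump to mode 1
Mode 1: guard c·x = -0.9451 hit at Δt = 0.9591 (t = 2.4646), x⁻ = (-1.4386, 1.7377) → reset → x⁺ = (-1.8305, 1.8746), jump to mode 2
Mode 2: guard c·x = 3.6787 hit at Δt = 0.7972 (t = 3.2618), x⁻ = (-4.6430, 1.9480) → reset → x⁺ = (-5.4644, 2.4139), jump to mode 1
Mode 1: guard c·x = -0.9451 hit at Δt = 2.1646 (t = 5.4264), x⁻ = (-1.7460, 2.8967) → reset → x⁺ = (-2.1533, 3.0915), jump to mode 2
Mode 2: guard c·x = 3.6787 hit at Δt = 0.6925 (t = 6.1189), x⁻ = (-5.2424, 3.5683) → reset → x⁺ = (-6.1118, 4.1638), jump to mode 1
Mode 1: flow for 0.4599 to horizon, guard not reached → x = (-4.5485, 4.4129)

1 1.5055 0->1
2 2.4646 1->2
3 3.2618 2->1
4 5.4264 1->2
5 6.1189 2->1
final: 1 -4.5485 4.4129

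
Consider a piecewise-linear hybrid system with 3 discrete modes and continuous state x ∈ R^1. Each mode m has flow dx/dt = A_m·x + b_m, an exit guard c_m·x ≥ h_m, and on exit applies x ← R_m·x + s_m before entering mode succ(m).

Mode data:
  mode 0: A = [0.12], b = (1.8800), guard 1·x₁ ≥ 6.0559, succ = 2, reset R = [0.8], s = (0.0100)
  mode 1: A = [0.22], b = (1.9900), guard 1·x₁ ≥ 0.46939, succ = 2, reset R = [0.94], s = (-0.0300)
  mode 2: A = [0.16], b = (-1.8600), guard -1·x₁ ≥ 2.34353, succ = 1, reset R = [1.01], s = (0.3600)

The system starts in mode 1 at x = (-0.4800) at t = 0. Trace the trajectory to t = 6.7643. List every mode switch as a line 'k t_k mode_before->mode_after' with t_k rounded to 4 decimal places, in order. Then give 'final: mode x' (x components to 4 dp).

1 0.4778 1->2
2 1.8507 2->1
3 3.2210 1->2
4 4.5939 2->1
5 5.9641 1->2
final: 2 -1.1204

Mode 1: guard c·x = 0.4694 hit at Δt = 0.4778 (t = 0.4778), x⁻ = (0.4694) → reset → x⁺ = (0.4112), jump to mode 2
Mode 2: guard c·x = 2.3435 hit at Δt = 1.3729 (t = 1.8507), x⁻ = (-2.3435) → reset → x⁺ = (-2.0070), jump to mode 1
Mode 1: guard c·x = 0.4694 hit at Δt = 1.3703 (t = 3.2210), x⁻ = (0.4694) → reset → x⁺ = (0.4112), jump to mode 2
Mode 2: guard c·x = 2.3435 hit at Δt = 1.3729 (t = 4.5939), x⁻ = (-2.3435) → reset → x⁺ = (-2.0070), jump to mode 1
Mode 1: guard c·x = 0.4694 hit at Δt = 1.3703 (t = 5.9641), x⁻ = (0.4694) → reset → x⁺ = (0.4112), jump to mode 2
Mode 2: flow for 0.8002 to horizon, guard not reached → x = (-1.1204)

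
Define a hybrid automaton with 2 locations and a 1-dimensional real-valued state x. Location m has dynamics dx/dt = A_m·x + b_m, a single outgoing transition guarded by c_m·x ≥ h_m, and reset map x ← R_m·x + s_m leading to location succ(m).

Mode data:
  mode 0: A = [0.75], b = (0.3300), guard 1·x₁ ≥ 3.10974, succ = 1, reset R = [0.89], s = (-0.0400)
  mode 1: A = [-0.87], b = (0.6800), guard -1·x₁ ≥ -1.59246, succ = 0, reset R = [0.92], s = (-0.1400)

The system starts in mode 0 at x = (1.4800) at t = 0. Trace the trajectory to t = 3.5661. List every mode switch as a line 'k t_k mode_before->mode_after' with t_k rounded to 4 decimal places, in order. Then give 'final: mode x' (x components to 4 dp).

Mode 0: guard c·x = 3.1097 hit at Δt = 0.8194 (t = 0.8194), x⁻ = (3.1097) → reset → x⁺ = (2.7277), jump to mode 1
Mode 1: guard c·x = -1.5925 hit at Δt = 1.0063 (t = 1.8257), x⁻ = (1.5925) → reset → x⁺ = (1.3251), jump to mode 0
Mode 0: guard c·x = 3.1097 hit at Δt = 0.9316 (t = 2.7573), x⁻ = (3.1097) → reset → x⁺ = (2.7277), jump to mode 1
Mode 1: flow for 0.8088 to horizon, guard not reached → x = (1.7444)

1 0.8194 0->1
2 1.8257 1->0
3 2.7573 0->1
final: 1 1.7444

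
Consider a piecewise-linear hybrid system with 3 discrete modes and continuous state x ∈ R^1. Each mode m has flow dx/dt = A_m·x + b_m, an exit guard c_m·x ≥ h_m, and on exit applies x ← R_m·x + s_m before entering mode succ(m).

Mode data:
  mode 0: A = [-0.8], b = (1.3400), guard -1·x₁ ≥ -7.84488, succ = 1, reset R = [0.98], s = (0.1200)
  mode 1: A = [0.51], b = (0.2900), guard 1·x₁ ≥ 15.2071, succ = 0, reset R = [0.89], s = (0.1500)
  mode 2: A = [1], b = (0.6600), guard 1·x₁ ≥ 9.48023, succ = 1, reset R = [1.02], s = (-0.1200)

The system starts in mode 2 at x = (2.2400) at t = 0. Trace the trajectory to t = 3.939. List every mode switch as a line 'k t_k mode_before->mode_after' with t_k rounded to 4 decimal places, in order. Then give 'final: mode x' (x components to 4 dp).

1 1.2518 2->1
2 2.1226 1->0
3 2.9551 0->1
final: 1 13.2667

Mode 2: guard c·x = 9.4802 hit at Δt = 1.2518 (t = 1.2518), x⁻ = (9.4802) → reset → x⁺ = (9.5498), jump to mode 1
Mode 1: guard c·x = 15.2071 hit at Δt = 0.8708 (t = 2.1226), x⁻ = (15.2071) → reset → x⁺ = (13.6843), jump to mode 0
Mode 0: guard c·x = -7.8449 hit at Δt = 0.8325 (t = 2.9551), x⁻ = (7.8449) → reset → x⁺ = (7.8080), jump to mode 1
Mode 1: flow for 0.9839 to horizon, guard not reached → x = (13.2667)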